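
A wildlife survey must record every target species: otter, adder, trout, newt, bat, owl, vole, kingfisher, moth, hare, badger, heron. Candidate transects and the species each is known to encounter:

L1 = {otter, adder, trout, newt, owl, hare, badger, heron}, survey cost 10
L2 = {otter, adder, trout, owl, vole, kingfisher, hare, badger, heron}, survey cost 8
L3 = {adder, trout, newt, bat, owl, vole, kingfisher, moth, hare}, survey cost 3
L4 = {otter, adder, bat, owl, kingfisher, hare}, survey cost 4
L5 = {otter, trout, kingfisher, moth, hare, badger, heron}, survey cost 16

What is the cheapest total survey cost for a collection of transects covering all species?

L2, L3 cover every species at survey cost 8 + 3 = 11.
Any cover uses at least 2 transects; among all covering selections none totals below 11.

11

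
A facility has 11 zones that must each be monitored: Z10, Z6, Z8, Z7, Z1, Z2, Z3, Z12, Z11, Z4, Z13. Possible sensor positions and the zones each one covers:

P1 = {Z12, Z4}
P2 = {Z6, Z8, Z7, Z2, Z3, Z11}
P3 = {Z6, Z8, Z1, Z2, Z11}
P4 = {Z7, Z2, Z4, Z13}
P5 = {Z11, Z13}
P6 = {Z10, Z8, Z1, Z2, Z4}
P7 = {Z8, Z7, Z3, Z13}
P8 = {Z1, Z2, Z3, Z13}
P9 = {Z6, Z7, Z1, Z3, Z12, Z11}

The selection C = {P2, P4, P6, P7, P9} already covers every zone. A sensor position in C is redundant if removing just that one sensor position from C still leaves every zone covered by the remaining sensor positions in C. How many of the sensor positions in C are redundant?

3

Drop P2: the rest still cover every zone — redundant.
Drop P4: the rest still cover every zone — redundant.
Drop P6: Z10 uncovered — not redundant.
Drop P7: the rest still cover every zone — redundant.
Drop P9: Z12 uncovered — not redundant.
3 redundant: P2, P4, P7.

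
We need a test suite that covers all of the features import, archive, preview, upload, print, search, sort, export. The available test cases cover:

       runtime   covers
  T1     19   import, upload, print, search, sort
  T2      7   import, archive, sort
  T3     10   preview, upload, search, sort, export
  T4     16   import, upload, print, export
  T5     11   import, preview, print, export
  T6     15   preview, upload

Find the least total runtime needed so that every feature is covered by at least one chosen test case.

28

T2, T3, T5 cover every feature at runtime 7 + 10 + 11 = 28.
Any cover uses at least 3 test cases; among all covering selections none totals below 28.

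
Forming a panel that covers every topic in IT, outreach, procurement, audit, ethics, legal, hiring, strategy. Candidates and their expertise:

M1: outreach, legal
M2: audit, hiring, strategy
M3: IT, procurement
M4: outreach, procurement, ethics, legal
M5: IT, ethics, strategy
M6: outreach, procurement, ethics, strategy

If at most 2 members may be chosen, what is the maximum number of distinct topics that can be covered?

7

Choosing M2, M4 covers {outreach, procurement, audit, ethics, legal, hiring, strategy} — 7 topics.
No choice of 2 members does better; here IT is left uncovered.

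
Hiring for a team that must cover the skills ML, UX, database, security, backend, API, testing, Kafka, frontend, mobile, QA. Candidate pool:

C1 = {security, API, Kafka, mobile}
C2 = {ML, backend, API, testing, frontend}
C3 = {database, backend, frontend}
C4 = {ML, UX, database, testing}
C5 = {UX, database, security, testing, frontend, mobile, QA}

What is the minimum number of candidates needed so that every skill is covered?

3

C1, C2, C5 together cover {ML, UX, database, security, backend, API, testing, Kafka, frontend, mobile, QA} — every skill.
No 2 of the 5 candidates cover everything (all 10 pairs fall short), so 3 is minimum.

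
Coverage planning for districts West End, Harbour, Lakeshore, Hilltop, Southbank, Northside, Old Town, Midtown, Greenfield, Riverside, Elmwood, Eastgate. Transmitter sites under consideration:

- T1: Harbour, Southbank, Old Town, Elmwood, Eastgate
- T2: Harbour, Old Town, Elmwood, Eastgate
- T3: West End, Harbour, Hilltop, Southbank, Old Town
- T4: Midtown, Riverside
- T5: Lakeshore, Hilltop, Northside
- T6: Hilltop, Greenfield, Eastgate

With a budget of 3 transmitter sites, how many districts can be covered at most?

Choosing T1, T4, T5 covers {Harbour, Lakeshore, Hilltop, Southbank, Northside, Old Town, Midtown, Riverside, Elmwood, Eastgate} — 10 districts.
No choice of 3 transmitter sites does better; here West End, Greenfield are left uncovered.

10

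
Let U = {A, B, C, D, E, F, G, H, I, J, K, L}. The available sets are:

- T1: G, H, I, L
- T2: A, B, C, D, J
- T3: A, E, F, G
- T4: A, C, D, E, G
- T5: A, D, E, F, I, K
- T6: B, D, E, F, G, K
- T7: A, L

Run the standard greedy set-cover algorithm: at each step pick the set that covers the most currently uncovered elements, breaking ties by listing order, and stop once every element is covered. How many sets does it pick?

Pick 1: T5 covers 6 new elements (A, D, E, F, I, K).
Pick 2: T1 covers 3 new elements (G, H, L).
Pick 3: T2 covers 3 new elements (B, C, J).
Greedy uses 3 sets.

3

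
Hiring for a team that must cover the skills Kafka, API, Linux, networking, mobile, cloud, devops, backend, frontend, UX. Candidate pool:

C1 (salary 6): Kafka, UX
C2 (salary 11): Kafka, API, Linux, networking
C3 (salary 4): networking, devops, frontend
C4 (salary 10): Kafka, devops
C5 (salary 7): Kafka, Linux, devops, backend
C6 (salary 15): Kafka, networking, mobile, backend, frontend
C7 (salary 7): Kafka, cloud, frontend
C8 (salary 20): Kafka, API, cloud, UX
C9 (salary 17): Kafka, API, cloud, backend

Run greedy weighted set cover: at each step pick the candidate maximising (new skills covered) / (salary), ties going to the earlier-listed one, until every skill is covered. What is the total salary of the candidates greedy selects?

Pick 1: C3 adds 3 new (networking, devops, frontend) at salary 4 (ratio 3/4).
Pick 2: C5 adds 3 new (Kafka, Linux, backend) at salary 7 (ratio 3/7).
Pick 3: C1 adds 1 new (UX) at salary 6 (ratio 1/6).
Pick 4: C7 adds 1 new (cloud) at salary 7 (ratio 1/7).
Pick 5: C2 adds 1 new (API) at salary 11 (ratio 1/11).
Pick 6: C6 adds 1 new (mobile) at salary 15 (ratio 1/15).
Greedy total salary: 4 + 7 + 6 + 7 + 11 + 15 = 50. (The true optimum is 42, so greedy overshoots here.)

50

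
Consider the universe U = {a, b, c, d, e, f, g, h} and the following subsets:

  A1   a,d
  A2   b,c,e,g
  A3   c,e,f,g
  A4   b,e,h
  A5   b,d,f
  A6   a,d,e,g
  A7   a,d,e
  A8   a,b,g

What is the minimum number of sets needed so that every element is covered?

3

A1, A3, A4 together cover {a, b, c, d, e, f, g, h} — every element.
No 2 of the 8 sets cover everything (all 28 pairs fall short), so 3 is minimum.
Greedy (largest uncovered first) would take A2, A1, A3, A4 — 4 sets — but 3 suffice.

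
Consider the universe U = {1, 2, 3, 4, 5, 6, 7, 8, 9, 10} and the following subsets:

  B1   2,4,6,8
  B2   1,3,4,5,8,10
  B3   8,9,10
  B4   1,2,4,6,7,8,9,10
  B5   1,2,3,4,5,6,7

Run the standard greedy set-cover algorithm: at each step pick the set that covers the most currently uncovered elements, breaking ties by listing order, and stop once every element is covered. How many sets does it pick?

2

Pick 1: B4 covers 8 new elements (1, 2, 4, 6, 7, 8, 9, 10).
Pick 2: B2 covers 2 new elements (3, 5).
Greedy uses 2 sets.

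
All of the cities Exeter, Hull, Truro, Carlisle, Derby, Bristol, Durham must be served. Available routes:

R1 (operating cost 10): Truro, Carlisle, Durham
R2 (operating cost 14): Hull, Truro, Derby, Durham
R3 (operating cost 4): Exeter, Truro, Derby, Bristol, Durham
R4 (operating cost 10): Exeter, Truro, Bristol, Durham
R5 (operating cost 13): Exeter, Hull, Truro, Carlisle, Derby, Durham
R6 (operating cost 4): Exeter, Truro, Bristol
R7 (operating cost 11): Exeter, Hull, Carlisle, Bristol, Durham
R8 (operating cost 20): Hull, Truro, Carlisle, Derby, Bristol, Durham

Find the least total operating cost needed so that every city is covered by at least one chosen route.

R3, R7 cover every city at operating cost 4 + 11 = 15.
Any cover uses at least 2 routes; among all covering selections none totals below 15.

15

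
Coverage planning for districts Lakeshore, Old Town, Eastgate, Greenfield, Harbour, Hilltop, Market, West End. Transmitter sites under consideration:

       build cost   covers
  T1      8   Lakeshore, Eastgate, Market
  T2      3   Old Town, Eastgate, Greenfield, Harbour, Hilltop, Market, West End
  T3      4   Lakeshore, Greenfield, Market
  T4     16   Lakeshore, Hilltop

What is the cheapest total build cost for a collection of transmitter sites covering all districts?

T2, T3 cover every district at build cost 3 + 4 = 7.
Any cover uses at least 2 transmitter sites; among all covering selections none totals below 7.

7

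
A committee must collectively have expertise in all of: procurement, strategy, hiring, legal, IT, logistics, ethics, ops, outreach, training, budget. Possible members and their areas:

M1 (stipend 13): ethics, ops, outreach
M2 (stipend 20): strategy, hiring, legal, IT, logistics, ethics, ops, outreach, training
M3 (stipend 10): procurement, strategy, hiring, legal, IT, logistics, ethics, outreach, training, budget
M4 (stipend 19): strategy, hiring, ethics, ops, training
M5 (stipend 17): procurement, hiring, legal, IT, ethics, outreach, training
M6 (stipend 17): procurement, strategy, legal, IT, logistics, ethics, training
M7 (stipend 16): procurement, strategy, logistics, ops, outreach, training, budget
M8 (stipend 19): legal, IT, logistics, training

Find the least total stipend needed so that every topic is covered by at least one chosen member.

M1, M3 cover every topic at stipend 13 + 10 = 23.
Any cover uses at least 2 members; among all covering selections none totals below 23.

23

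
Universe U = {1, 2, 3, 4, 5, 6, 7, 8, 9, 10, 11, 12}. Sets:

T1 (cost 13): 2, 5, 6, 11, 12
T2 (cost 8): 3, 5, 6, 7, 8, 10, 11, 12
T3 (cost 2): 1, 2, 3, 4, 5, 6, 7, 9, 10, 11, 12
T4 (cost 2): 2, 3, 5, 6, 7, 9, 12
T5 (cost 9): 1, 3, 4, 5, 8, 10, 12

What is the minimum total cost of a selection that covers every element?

T2, T3 cover every element at cost 8 + 2 = 10.
Any cover uses at least 2 sets; among all covering selections none totals below 10.

10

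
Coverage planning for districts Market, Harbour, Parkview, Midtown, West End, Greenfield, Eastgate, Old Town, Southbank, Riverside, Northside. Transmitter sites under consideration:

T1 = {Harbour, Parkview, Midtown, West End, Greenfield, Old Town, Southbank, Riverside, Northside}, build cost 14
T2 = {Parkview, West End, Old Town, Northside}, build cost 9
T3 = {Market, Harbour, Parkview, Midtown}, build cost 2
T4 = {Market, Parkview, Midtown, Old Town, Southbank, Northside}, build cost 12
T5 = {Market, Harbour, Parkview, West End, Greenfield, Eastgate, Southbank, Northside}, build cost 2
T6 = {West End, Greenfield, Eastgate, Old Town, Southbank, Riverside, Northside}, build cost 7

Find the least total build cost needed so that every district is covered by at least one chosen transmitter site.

T3, T6 cover every district at build cost 2 + 7 = 9.
Any cover uses at least 2 transmitter sites; among all covering selections none totals below 9.
Greedy by coverage-per-build cost would pick T5, T3, T6 for 11 — worse than the optimum 9.

9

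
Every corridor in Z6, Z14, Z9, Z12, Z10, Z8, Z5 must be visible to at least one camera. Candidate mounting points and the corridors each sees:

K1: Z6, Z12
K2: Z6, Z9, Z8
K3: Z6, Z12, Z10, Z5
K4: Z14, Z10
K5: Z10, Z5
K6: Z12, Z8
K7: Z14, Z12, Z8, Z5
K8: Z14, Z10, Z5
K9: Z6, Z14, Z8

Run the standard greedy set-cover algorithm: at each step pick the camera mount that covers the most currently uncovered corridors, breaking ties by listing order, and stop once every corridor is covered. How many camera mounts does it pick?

Pick 1: K3 covers 4 new corridors (Z6, Z12, Z10, Z5).
Pick 2: K2 covers 2 new corridors (Z9, Z8).
Pick 3: K4 covers 1 new corridors (Z14).
Greedy uses 3 camera mounts.

3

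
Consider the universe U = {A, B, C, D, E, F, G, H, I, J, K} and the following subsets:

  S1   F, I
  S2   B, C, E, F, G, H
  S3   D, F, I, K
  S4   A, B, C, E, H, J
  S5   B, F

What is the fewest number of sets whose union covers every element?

S2, S3, S4 together cover {A, B, C, D, E, F, G, H, I, J, K} — every element.
No 2 of the 5 sets cover everything (all 10 pairs fall short), so 3 is minimum.

3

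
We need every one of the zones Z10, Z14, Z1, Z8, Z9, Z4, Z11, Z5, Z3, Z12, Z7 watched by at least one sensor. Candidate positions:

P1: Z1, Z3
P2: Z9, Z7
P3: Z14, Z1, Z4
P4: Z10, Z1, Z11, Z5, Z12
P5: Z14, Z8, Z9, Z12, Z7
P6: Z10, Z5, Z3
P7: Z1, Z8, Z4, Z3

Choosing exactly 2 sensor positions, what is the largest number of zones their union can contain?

9

Choosing P4, P5 covers {Z10, Z14, Z1, Z8, Z9, Z11, Z5, Z12, Z7} — 9 zones.
No choice of 2 sensor positions does better; here Z4, Z3 are left uncovered.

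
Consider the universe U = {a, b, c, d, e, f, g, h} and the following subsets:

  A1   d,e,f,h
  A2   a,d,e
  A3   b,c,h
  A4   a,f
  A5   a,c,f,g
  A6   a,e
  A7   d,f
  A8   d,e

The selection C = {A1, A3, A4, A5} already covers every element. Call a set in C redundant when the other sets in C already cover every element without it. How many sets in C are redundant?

Drop A1: d, e uncovered — not redundant.
Drop A3: b uncovered — not redundant.
Drop A4: the rest still cover every element — redundant.
Drop A5: g uncovered — not redundant.
1 redundant: A4.

1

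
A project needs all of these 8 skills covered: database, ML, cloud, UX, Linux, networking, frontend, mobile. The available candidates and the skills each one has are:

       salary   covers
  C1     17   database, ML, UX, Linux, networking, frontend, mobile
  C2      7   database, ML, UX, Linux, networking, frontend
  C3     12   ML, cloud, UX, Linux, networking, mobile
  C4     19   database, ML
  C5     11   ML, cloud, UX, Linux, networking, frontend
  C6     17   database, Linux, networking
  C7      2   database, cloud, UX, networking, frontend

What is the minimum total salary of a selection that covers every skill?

C3, C7 cover every skill at salary 12 + 2 = 14.
Any cover uses at least 2 candidates; among all covering selections none totals below 14.
Greedy by coverage-per-salary would pick C7, C2, C3 for 21 — worse than the optimum 14.

14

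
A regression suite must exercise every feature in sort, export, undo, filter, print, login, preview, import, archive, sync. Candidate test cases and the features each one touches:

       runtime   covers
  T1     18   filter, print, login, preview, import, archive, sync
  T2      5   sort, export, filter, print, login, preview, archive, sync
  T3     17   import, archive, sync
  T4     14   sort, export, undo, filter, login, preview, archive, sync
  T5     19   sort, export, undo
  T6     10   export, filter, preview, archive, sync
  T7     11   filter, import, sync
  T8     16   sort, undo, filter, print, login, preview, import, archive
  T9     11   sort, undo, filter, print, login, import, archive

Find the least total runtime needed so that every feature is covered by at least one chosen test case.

T2, T9 cover every feature at runtime 5 + 11 = 16.
Any cover uses at least 2 test cases; among all covering selections none totals below 16.

16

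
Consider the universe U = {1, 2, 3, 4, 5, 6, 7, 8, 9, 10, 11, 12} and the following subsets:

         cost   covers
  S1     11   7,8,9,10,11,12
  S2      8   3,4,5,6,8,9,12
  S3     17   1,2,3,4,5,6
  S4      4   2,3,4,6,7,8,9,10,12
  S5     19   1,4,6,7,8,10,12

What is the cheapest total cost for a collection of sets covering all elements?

28

S1, S3 cover every element at cost 11 + 17 = 28.
Any cover uses at least 2 sets; among all covering selections none totals below 28.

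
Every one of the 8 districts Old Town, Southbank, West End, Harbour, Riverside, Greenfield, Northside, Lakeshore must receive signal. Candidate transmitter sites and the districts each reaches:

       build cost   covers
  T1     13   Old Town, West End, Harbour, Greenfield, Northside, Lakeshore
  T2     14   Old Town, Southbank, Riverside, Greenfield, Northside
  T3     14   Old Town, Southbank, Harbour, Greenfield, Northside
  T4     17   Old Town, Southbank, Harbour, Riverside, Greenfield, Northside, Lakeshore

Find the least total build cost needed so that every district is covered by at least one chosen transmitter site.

27

T1, T2 cover every district at build cost 13 + 14 = 27.
Any cover uses at least 2 transmitter sites; among all covering selections none totals below 27.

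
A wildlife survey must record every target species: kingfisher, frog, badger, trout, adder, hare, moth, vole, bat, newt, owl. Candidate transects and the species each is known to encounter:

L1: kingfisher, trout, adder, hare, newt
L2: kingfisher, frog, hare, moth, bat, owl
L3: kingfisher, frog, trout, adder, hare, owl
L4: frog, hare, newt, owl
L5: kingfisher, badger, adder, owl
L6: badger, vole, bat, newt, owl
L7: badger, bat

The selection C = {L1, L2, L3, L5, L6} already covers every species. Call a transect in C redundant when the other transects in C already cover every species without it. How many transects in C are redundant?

3

Drop L1: the rest still cover every species — redundant.
Drop L2: moth uncovered — not redundant.
Drop L3: the rest still cover every species — redundant.
Drop L5: the rest still cover every species — redundant.
Drop L6: vole uncovered — not redundant.
3 redundant: L1, L3, L5.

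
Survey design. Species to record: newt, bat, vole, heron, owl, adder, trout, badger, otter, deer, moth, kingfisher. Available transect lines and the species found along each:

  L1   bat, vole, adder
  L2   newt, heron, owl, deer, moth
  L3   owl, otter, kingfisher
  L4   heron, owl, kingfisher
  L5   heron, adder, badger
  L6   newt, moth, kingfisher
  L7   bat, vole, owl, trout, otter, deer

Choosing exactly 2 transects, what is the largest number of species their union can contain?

9

Choosing L2, L7 covers {newt, bat, vole, heron, owl, trout, otter, deer, moth} — 9 species.
No choice of 2 transects does better; here adder, badger, kingfisher are left uncovered.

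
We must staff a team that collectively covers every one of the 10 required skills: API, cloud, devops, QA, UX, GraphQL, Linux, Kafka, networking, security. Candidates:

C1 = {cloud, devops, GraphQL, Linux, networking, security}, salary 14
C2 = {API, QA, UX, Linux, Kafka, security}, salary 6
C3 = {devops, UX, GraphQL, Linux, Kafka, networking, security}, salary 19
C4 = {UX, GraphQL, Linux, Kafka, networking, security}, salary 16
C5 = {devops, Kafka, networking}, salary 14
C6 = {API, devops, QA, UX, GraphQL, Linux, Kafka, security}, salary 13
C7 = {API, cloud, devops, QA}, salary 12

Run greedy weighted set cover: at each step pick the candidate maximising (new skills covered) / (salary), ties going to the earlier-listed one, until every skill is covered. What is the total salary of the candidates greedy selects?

20

Pick 1: C2 adds 6 new (API, QA, UX, Linux, Kafka, security) at salary 6 (ratio 6/6).
Pick 2: C1 adds 4 new (cloud, devops, GraphQL, networking) at salary 14 (ratio 4/14).
Greedy total salary: 6 + 14 = 20.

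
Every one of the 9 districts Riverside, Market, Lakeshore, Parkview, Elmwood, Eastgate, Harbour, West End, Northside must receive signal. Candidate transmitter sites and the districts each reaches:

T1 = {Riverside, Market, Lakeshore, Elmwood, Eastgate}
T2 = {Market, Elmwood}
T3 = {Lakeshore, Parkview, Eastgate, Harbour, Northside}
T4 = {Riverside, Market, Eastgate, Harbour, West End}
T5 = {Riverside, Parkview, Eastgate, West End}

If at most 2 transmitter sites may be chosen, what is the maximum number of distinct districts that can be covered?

Choosing T1, T3 covers {Riverside, Market, Lakeshore, Parkview, Elmwood, Eastgate, Harbour, Northside} — 8 districts.
No choice of 2 transmitter sites does better; here West End is left uncovered.

8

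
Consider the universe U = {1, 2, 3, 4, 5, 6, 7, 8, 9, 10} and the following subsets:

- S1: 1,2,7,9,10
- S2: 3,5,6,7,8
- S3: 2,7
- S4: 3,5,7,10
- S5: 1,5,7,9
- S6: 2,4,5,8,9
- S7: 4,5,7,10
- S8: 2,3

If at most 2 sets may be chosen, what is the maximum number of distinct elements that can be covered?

9

Choosing S1, S2 covers {1, 2, 3, 5, 6, 7, 8, 9, 10} — 9 elements.
No choice of 2 sets does better; here 4 is left uncovered.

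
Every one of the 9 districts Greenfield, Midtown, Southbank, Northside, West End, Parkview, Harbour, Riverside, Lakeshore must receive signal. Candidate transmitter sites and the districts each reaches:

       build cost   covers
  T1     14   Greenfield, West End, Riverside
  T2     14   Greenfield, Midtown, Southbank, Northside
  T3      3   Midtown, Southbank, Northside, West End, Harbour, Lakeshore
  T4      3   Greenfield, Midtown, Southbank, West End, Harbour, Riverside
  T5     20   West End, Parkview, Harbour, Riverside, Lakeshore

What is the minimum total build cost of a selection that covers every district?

T3, T4, T5 cover every district at build cost 3 + 3 + 20 = 26.
Any cover uses at least 2 transmitter sites; among all covering selections none totals below 26.

26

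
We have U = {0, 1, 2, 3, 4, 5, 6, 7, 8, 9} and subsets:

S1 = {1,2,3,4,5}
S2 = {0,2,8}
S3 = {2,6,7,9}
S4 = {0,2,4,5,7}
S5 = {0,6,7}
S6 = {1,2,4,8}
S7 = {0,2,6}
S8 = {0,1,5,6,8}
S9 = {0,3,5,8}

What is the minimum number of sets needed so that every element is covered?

3

S1, S2, S3 together cover {0, 1, 2, 3, 4, 5, 6, 7, 8, 9} — every element.
No 2 of the 9 sets cover everything (all 36 pairs fall short), so 3 is minimum.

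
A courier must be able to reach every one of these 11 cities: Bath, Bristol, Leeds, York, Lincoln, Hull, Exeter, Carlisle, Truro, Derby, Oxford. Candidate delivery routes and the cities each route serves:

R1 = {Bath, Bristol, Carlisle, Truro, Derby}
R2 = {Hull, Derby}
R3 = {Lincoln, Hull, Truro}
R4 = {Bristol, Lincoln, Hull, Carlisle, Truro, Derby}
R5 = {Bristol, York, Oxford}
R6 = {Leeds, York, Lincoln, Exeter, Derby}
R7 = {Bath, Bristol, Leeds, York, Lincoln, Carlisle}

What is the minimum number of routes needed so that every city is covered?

4

R1, R2, R5, R6 together cover {Bath, Bristol, Leeds, York, Lincoln, Hull, Exeter, Carlisle, Truro, Derby, Oxford} — every city.
No 3 of the 7 routes cover everything (all 35 triples fall short), so 4 is minimum.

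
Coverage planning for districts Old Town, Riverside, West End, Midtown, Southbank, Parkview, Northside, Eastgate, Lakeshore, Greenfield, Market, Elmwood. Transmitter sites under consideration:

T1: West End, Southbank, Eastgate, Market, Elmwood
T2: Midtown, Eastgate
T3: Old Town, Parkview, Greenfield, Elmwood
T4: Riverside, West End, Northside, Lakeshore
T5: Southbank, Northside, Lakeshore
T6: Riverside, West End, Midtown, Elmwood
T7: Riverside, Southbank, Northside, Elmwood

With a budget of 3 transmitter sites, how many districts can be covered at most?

Choosing T1, T3, T4 covers {Old Town, Riverside, West End, Southbank, Parkview, Northside, Eastgate, Lakeshore, Greenfield, Market, Elmwood} — 11 districts.
No choice of 3 transmitter sites does better; here Midtown is left uncovered.

11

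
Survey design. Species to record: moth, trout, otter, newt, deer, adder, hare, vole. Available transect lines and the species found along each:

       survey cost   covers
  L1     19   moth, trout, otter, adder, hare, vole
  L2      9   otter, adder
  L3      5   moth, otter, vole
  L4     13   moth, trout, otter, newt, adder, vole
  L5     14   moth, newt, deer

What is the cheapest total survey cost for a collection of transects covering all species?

L1, L5 cover every species at survey cost 19 + 14 = 33.
Any cover uses at least 2 transects; among all covering selections none totals below 33.

33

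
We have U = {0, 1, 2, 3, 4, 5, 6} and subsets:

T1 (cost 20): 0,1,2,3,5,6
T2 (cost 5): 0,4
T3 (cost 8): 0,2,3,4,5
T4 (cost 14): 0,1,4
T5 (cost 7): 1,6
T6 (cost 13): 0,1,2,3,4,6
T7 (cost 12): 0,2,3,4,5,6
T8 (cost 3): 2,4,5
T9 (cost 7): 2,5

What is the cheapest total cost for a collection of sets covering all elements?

15

T3, T5 cover every element at cost 8 + 7 = 15.
Any cover uses at least 2 sets; among all covering selections none totals below 15.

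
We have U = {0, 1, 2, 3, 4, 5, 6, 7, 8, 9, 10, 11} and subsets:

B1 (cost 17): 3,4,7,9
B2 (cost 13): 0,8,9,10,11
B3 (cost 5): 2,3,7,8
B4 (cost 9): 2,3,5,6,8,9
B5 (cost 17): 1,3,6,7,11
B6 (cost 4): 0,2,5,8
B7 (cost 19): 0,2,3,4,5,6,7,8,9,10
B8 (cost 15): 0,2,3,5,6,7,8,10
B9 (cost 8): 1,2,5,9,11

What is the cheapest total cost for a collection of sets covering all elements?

27

B7, B9 cover every element at cost 19 + 8 = 27.
Any cover uses at least 2 sets; among all covering selections none totals below 27.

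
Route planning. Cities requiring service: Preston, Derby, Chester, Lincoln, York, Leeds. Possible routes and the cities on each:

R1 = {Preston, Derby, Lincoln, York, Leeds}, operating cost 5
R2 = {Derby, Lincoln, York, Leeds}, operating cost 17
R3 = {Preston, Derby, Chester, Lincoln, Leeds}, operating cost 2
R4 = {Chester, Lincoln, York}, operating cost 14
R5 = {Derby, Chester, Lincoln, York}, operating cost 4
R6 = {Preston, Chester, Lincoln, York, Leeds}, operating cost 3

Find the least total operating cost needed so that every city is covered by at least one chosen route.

R3, R6 cover every city at operating cost 2 + 3 = 5.
Any cover uses at least 2 routes; among all covering selections none totals below 5.

5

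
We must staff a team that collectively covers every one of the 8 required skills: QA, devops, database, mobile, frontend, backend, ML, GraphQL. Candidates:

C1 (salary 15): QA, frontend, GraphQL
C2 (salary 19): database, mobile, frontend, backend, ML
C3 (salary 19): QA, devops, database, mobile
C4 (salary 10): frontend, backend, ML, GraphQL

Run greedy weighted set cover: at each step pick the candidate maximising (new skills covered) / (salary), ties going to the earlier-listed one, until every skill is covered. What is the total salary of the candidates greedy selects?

29

Pick 1: C4 adds 4 new (frontend, backend, ML, GraphQL) at salary 10 (ratio 4/10).
Pick 2: C3 adds 4 new (QA, devops, database, mobile) at salary 19 (ratio 4/19).
Greedy total salary: 10 + 19 = 29.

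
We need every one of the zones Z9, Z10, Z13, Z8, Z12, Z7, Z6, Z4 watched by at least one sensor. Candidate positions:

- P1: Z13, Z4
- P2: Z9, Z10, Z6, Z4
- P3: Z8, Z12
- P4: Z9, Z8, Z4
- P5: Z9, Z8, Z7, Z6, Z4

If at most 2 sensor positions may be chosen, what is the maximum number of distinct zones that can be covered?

Choosing P1, P5 covers {Z9, Z13, Z8, Z7, Z6, Z4} — 6 zones.
No choice of 2 sensor positions does better; here Z10, Z12 are left uncovered.

6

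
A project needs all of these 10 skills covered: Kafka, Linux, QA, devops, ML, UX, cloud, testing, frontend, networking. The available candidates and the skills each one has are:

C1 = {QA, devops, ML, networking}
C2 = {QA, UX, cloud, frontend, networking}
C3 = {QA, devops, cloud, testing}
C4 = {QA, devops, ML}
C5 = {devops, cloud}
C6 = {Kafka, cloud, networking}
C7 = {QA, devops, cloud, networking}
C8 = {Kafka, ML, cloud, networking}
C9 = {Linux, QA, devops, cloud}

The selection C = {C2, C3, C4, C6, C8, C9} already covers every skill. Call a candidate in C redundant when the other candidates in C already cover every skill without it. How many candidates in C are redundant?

3

Drop C2: UX, frontend uncovered — not redundant.
Drop C3: testing uncovered — not redundant.
Drop C4: the rest still cover every skill — redundant.
Drop C6: the rest still cover every skill — redundant.
Drop C8: the rest still cover every skill — redundant.
Drop C9: Linux uncovered — not redundant.
3 redundant: C4, C6, C8.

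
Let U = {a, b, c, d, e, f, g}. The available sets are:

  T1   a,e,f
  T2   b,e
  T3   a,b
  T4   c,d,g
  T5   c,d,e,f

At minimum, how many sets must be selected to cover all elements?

T1, T2, T4 together cover {a, b, c, d, e, f, g} — every element.
No 2 of the 5 sets cover everything (all 10 pairs fall short), so 3 is minimum.

3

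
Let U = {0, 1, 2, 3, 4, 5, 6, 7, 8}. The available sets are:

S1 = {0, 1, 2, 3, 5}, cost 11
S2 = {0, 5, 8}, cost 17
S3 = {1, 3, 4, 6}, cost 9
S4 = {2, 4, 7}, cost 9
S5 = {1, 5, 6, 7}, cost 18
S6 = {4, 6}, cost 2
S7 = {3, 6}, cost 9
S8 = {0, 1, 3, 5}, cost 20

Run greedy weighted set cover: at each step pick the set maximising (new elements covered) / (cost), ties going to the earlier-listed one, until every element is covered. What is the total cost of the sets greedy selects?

39

Pick 1: S6 adds 2 new (4, 6) at cost 2 (ratio 2/2).
Pick 2: S1 adds 5 new (0, 1, 2, 3, 5) at cost 11 (ratio 5/11).
Pick 3: S4 adds 1 new (7) at cost 9 (ratio 1/9).
Pick 4: S2 adds 1 new (8) at cost 17 (ratio 1/17).
Greedy total cost: 2 + 11 + 9 + 17 = 39. (The true optimum is 35, so greedy overshoots here.)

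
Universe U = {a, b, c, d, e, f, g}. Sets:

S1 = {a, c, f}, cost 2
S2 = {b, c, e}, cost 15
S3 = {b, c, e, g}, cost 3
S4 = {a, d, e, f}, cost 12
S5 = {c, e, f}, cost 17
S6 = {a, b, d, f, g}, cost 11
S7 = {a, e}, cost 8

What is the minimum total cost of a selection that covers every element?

S3, S6 cover every element at cost 3 + 11 = 14.
Any cover uses at least 2 sets; among all covering selections none totals below 14.
Greedy by coverage-per-cost would pick S1, S3, S6 for 16 — worse than the optimum 14.

14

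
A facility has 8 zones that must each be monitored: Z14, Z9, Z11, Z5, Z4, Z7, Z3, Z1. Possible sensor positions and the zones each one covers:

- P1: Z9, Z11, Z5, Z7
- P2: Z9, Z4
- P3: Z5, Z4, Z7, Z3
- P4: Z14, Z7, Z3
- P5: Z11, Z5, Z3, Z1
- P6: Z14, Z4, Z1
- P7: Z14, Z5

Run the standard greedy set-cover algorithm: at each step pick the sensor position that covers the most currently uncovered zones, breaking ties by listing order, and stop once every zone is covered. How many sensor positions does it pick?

Pick 1: P1 covers 4 new zones (Z9, Z11, Z5, Z7).
Pick 2: P6 covers 3 new zones (Z14, Z4, Z1).
Pick 3: P3 covers 1 new zones (Z3).
Greedy uses 3 sensor positions.

3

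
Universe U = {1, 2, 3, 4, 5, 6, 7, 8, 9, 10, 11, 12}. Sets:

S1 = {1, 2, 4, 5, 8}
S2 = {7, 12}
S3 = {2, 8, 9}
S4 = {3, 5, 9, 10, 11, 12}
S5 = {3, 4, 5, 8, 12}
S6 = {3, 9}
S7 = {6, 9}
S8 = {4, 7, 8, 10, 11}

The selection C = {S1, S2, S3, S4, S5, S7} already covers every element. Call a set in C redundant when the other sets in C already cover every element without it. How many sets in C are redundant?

Drop S1: 1 uncovered — not redundant.
Drop S2: 7 uncovered — not redundant.
Drop S3: the rest still cover every element — redundant.
Drop S4: 10, 11 uncovered — not redundant.
Drop S5: the rest still cover every element — redundant.
Drop S7: 6 uncovered — not redundant.
2 redundant: S3, S5.

2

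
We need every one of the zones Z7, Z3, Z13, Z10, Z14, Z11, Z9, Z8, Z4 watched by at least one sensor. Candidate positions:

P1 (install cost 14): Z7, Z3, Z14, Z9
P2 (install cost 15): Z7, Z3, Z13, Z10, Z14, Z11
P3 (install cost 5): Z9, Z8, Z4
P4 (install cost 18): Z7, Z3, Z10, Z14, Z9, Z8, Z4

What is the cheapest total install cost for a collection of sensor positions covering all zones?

P2, P3 cover every zone at install cost 15 + 5 = 20.
Any cover uses at least 2 sensor positions; among all covering selections none totals below 20.

20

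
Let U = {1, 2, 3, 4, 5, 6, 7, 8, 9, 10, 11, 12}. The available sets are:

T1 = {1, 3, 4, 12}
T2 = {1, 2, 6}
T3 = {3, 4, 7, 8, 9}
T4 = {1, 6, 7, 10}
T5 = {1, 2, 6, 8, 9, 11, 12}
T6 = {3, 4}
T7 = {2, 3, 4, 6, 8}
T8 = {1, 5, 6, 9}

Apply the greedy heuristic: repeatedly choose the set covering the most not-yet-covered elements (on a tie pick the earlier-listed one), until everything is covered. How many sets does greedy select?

Pick 1: T5 covers 7 new elements (1, 2, 6, 8, 9, 11, 12).
Pick 2: T3 covers 3 new elements (3, 4, 7).
Pick 3: T4 covers 1 new elements (10).
Pick 4: T8 covers 1 new elements (5).
Greedy uses 4 sets.

4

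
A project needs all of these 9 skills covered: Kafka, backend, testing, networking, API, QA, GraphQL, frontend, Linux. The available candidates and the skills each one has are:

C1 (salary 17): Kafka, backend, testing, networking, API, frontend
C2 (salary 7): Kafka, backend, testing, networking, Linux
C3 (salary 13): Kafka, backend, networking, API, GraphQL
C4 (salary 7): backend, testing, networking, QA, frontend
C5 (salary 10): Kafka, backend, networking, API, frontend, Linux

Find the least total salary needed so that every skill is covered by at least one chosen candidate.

C2, C3, C4 cover every skill at salary 7 + 13 + 7 = 27.
Any cover uses at least 3 candidates; among all covering selections none totals below 27.

27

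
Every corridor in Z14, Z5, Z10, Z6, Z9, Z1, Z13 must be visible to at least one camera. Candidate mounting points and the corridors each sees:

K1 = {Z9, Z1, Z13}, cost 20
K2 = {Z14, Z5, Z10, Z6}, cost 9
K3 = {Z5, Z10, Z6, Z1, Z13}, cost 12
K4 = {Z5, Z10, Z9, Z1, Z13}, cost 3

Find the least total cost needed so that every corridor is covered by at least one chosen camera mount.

12

K2, K4 cover every corridor at cost 9 + 3 = 12.
Any cover uses at least 2 camera mounts; among all covering selections none totals below 12.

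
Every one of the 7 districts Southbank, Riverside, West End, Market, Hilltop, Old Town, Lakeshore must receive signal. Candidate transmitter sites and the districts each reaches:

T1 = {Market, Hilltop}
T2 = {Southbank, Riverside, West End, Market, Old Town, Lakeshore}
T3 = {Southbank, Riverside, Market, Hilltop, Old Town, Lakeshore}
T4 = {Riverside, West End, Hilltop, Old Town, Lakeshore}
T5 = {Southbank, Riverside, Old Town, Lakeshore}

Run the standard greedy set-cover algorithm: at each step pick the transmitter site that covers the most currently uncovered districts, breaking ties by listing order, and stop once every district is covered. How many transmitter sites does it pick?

Pick 1: T2 covers 6 new districts (Southbank, Riverside, West End, Market, Old Town, Lakeshore).
Pick 2: T1 covers 1 new districts (Hilltop).
Greedy uses 2 transmitter sites.

2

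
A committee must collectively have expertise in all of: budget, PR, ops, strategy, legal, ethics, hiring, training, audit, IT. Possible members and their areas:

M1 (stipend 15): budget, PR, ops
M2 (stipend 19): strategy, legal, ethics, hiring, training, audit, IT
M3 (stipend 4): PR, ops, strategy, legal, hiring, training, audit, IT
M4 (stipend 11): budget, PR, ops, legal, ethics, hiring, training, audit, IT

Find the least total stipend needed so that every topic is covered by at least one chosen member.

M3, M4 cover every topic at stipend 4 + 11 = 15.
Any cover uses at least 2 members; among all covering selections none totals below 15.

15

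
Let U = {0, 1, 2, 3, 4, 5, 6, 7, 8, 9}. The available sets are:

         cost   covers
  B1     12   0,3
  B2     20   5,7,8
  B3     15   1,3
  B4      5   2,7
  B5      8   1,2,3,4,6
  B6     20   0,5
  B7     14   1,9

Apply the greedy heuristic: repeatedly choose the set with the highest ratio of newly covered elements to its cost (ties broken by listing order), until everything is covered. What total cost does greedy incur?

Pick 1: B5 adds 5 new (1, 2, 3, 4, 6) at cost 8 (ratio 5/8).
Pick 2: B4 adds 1 new (7) at cost 5 (ratio 1/5).
Pick 3: B2 adds 2 new (5, 8) at cost 20 (ratio 2/20).
Pick 4: B1 adds 1 new (0) at cost 12 (ratio 1/12).
Pick 5: B7 adds 1 new (9) at cost 14 (ratio 1/14).
Greedy total cost: 8 + 5 + 20 + 12 + 14 = 59. (The true optimum is 54, so greedy overshoots here.)

59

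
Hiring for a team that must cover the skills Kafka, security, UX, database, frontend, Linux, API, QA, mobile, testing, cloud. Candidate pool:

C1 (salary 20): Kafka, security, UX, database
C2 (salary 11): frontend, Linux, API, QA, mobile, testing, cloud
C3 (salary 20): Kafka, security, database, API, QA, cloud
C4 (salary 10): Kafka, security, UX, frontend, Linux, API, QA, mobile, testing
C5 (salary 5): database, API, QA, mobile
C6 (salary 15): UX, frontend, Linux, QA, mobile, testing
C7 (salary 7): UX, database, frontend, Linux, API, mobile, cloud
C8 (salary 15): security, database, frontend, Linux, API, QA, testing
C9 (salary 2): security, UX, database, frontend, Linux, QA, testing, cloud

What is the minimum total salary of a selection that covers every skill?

12

C4, C9 cover every skill at salary 10 + 2 = 12.
Any cover uses at least 2 candidates; among all covering selections none totals below 12.
Greedy by coverage-per-salary would pick C9, C5, C4 for 17 — worse than the optimum 12.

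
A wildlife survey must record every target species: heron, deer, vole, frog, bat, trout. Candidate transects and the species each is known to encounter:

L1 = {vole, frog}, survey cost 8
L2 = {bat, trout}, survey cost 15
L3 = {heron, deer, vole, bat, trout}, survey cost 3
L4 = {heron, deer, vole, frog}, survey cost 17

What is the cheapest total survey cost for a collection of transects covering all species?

11

L1, L3 cover every species at survey cost 8 + 3 = 11.
Any cover uses at least 2 transects; among all covering selections none totals below 11.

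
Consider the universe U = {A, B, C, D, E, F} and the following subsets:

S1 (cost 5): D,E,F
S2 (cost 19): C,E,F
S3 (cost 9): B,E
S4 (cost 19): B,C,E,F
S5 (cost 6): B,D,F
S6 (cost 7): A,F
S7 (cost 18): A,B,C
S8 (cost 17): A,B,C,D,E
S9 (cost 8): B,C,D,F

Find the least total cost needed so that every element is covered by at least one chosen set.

20

S1, S6, S9 cover every element at cost 5 + 7 + 8 = 20.
Any cover uses at least 2 sets; among all covering selections none totals below 20.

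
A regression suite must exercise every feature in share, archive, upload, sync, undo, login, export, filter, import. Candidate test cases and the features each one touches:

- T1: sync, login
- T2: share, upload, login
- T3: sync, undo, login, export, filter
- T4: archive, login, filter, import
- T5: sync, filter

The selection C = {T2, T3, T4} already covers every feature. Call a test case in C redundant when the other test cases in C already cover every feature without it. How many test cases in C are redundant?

0

Drop T2: share, upload uncovered — not redundant.
Drop T3: sync, undo, export uncovered — not redundant.
Drop T4: archive, import uncovered — not redundant.
None of the test cases in C is redundant.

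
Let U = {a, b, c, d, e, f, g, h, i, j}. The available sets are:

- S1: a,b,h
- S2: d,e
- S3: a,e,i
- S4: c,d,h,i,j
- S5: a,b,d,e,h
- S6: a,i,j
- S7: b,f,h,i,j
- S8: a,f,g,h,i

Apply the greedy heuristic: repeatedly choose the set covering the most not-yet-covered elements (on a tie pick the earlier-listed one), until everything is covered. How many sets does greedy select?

3

Pick 1: S4 covers 5 new elements (c, d, h, i, j).
Pick 2: S5 covers 3 new elements (a, b, e).
Pick 3: S8 covers 2 new elements (f, g).
Greedy uses 3 sets.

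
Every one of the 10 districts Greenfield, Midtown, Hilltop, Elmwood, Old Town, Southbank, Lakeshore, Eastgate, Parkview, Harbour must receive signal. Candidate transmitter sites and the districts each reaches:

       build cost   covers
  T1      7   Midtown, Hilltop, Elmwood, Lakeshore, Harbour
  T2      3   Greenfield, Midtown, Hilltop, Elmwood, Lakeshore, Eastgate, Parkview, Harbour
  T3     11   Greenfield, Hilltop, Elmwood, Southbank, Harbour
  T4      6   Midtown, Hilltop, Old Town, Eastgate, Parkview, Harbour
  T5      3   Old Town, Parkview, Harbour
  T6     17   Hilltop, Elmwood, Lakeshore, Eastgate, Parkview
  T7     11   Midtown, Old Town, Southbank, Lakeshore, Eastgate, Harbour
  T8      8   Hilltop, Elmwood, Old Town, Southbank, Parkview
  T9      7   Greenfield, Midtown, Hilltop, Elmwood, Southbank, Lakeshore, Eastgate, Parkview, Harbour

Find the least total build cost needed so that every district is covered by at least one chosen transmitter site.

10

T5, T9 cover every district at build cost 3 + 7 = 10.
Any cover uses at least 2 transmitter sites; among all covering selections none totals below 10.
Greedy by coverage-per-build cost would pick T2, T5, T9 for 13 — worse than the optimum 10.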